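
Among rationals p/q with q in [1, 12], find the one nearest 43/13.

Expand x = 43/13 as a continued fraction with the Euclidean algorithm:
  43 = 3*13 + 4, so a_0 = 3.
  13 = 3*4 + 1, so a_1 = 3.
  4 = 4*1 + 0, so a_2 = 4.
so x = [3; 3, 4].
Convergents (p_i = a_i*p_{i-1} + p_{i-2}, q_i = a_i*q_{i-1} + q_{i-2} with p_{-2}=0, p_{-1}=1, q_{-2}=1, q_{-1}=0), until the denominator exceeds 12:
  i=0: a_0=3, p_0 = 3*1 + 0 = 3, q_0 = 3*0 + 1 = 1.
  i=1: a_1=3, p_1 = 3*3 + 1 = 10, q_1 = 3*1 + 0 = 3.
  i=2: a_2=4, p_2 = 4*10 + 3 = 43, q_2 = 4*3 + 1 = 13.
q_2 = 13 > 12, so the last convergent with denominator <= 12 is p_1/q_1 = 10/3.
The closest fraction with denominator <= 12 is either p_1/q_1 or the intermediate fraction (k*p_1 + p_0)/(k*q_1 + q_0) with the largest k >= 1 whose denominator stays <= 12; these approach x as k grows, and every other convergent or intermediate fraction in range is farther away.
Largest k: floor((12 - q_0)/q_1) = floor((12 - 1)/3) = 3.
That gives (3*10 + 3)/(3*3 + 1) = 33/10.
Compare the errors: |x - 10/3| = |43*3 - 10*13|/(13*3) = 1/39, and |x - 33/10| = |43*10 - 33*13|/(13*10) = 1/130.
Cross-multiplying, 1*39 = 39 < 130 = 1*130, so 1/130 is smaller: the intermediate fraction 33/10 is closer to x than 10/3.

33/10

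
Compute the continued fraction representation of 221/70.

Run the Euclidean algorithm on 221 and 70; the successive quotients are the partial quotients a_0, a_1, ... (each step inverts the fractional part left over by the previous one):
  221 = 3*70 + 11, so a_0 = 3.
  70 = 6*11 + 4, so a_1 = 6.
  11 = 2*4 + 3, so a_2 = 2.
  4 = 1*3 + 1, so a_3 = 1.
  3 = 3*1 + 0, so a_4 = 3.
The remainder reaches 0 after 5 divisions, so the expansion has 5 partial quotients, read off in order.

[3; 6, 2, 1, 3]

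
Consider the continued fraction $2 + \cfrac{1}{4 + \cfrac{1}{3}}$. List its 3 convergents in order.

Using the convergent recurrence p_i = a_i*p_{i-1} + p_{i-2}, q_i = a_i*q_{i-1} + q_{i-2} with p_{-2}=0, p_{-1}=1, q_{-2}=1, q_{-1}=0:
  i=0: a_0=2, p_0 = 2*1 + 0 = 2, q_0 = 2*0 + 1 = 1.
  i=1: a_1=4, p_1 = 4*2 + 1 = 9, q_1 = 4*1 + 0 = 4.
  i=2: a_2=3, p_2 = 3*9 + 2 = 29, q_2 = 3*4 + 1 = 13.

2/1, 9/4, 29/13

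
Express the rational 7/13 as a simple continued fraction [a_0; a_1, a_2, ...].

[0; 1, 1, 6]

Run the Euclidean algorithm on 7 and 13; the successive quotients are the partial quotients a_0, a_1, ... (each step inverts the fractional part left over by the previous one):
  7 = 0*13 + 7, so a_0 = 0.
  13 = 1*7 + 6, so a_1 = 1.
  7 = 1*6 + 1, so a_2 = 1.
  6 = 6*1 + 0, so a_3 = 6.
The remainder reaches 0 after 4 divisions, so the expansion has 4 partial quotients, read off in order.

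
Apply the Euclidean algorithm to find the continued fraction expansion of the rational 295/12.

Run the Euclidean algorithm on 295 and 12; the successive quotients are the partial quotients a_0, a_1, ... (each step inverts the fractional part left over by the previous one):
  295 = 24*12 + 7, so a_0 = 24.
  12 = 1*7 + 5, so a_1 = 1.
  7 = 1*5 + 2, so a_2 = 1.
  5 = 2*2 + 1, so a_3 = 2.
  2 = 2*1 + 0, so a_4 = 2.
The remainder reaches 0 after 5 divisions, so the expansion has 5 partial quotients, read off in order.

[24; 1, 1, 2, 2]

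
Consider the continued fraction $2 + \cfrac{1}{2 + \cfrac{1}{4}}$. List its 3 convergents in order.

2/1, 5/2, 22/9

Using the convergent recurrence p_i = a_i*p_{i-1} + p_{i-2}, q_i = a_i*q_{i-1} + q_{i-2} with p_{-2}=0, p_{-1}=1, q_{-2}=1, q_{-1}=0:
  i=0: a_0=2, p_0 = 2*1 + 0 = 2, q_0 = 2*0 + 1 = 1.
  i=1: a_1=2, p_1 = 2*2 + 1 = 5, q_1 = 2*1 + 0 = 2.
  i=2: a_2=4, p_2 = 4*5 + 2 = 22, q_2 = 4*2 + 1 = 9.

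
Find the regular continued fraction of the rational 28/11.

Run the Euclidean algorithm on 28 and 11; the successive quotients are the partial quotients a_0, a_1, ... (each step inverts the fractional part left over by the previous one):
  28 = 2*11 + 6, so a_0 = 2.
  11 = 1*6 + 5, so a_1 = 1.
  6 = 1*5 + 1, so a_2 = 1.
  5 = 5*1 + 0, so a_3 = 5.
The remainder reaches 0 after 4 divisions, so the expansion has 4 partial quotients, read off in order.

[2; 1, 1, 5]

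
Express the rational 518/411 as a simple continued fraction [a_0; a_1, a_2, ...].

[1; 3, 1, 5, 3, 2, 2]

Run the Euclidean algorithm on 518 and 411; the successive quotients are the partial quotients a_0, a_1, ... (each step inverts the fractional part left over by the previous one):
  518 = 1*411 + 107, so a_0 = 1.
  411 = 3*107 + 90, so a_1 = 3.
  107 = 1*90 + 17, so a_2 = 1.
  90 = 5*17 + 5, so a_3 = 5.
  17 = 3*5 + 2, so a_4 = 3.
  5 = 2*2 + 1, so a_5 = 2.
  2 = 2*1 + 0, so a_6 = 2.
The remainder reaches 0 after 7 divisions, so the expansion has 7 partial quotients, read off in order.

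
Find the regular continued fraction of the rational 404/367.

Run the Euclidean algorithm on 404 and 367; the successive quotients are the partial quotients a_0, a_1, ... (each step inverts the fractional part left over by the previous one):
  404 = 1*367 + 37, so a_0 = 1.
  367 = 9*37 + 34, so a_1 = 9.
  37 = 1*34 + 3, so a_2 = 1.
  34 = 11*3 + 1, so a_3 = 11.
  3 = 3*1 + 0, so a_4 = 3.
The remainder reaches 0 after 5 divisions, so the expansion has 5 partial quotients, read off in order.

[1; 9, 1, 11, 3]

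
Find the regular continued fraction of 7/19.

Run the Euclidean algorithm on 7 and 19; the successive quotients are the partial quotients a_0, a_1, ... (each step inverts the fractional part left over by the previous one):
  7 = 0*19 + 7, so a_0 = 0.
  19 = 2*7 + 5, so a_1 = 2.
  7 = 1*5 + 2, so a_2 = 1.
  5 = 2*2 + 1, so a_3 = 2.
  2 = 2*1 + 0, so a_4 = 2.
The remainder reaches 0 after 5 divisions, so the expansion has 5 partial quotients, read off in order.

[0; 2, 1, 2, 2]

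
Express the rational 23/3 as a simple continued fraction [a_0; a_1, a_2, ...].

Run the Euclidean algorithm on 23 and 3; the successive quotients are the partial quotients a_0, a_1, ... (each step inverts the fractional part left over by the previous one):
  23 = 7*3 + 2, so a_0 = 7.
  3 = 1*2 + 1, so a_1 = 1.
  2 = 2*1 + 0, so a_2 = 2.
The remainder reaches 0 after 3 divisions, so the expansion has 3 partial quotients, read off in order.

[7; 1, 2]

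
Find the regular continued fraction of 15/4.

Run the Euclidean algorithm on 15 and 4; the successive quotients are the partial quotients a_0, a_1, ... (each step inverts the fractional part left over by the previous one):
  15 = 3*4 + 3, so a_0 = 3.
  4 = 1*3 + 1, so a_1 = 1.
  3 = 3*1 + 0, so a_2 = 3.
The remainder reaches 0 after 3 divisions, so the expansion has 3 partial quotients, read off in order.

[3; 1, 3]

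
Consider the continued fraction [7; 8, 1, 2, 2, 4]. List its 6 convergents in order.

7/1, 57/8, 64/9, 185/26, 434/61, 1921/270

Using the convergent recurrence p_i = a_i*p_{i-1} + p_{i-2}, q_i = a_i*q_{i-1} + q_{i-2} with p_{-2}=0, p_{-1}=1, q_{-2}=1, q_{-1}=0:
  i=0: a_0=7, p_0 = 7*1 + 0 = 7, q_0 = 7*0 + 1 = 1.
  i=1: a_1=8, p_1 = 8*7 + 1 = 57, q_1 = 8*1 + 0 = 8.
  i=2: a_2=1, p_2 = 1*57 + 7 = 64, q_2 = 1*8 + 1 = 9.
  i=3: a_3=2, p_3 = 2*64 + 57 = 185, q_3 = 2*9 + 8 = 26.
  i=4: a_4=2, p_4 = 2*185 + 64 = 434, q_4 = 2*26 + 9 = 61.
  i=5: a_5=4, p_5 = 4*434 + 185 = 1921, q_5 = 4*61 + 26 = 270.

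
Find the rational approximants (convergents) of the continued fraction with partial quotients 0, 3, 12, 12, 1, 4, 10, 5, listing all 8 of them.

Using the convergent recurrence p_i = a_i*p_{i-1} + p_{i-2}, q_i = a_i*q_{i-1} + q_{i-2} with p_{-2}=0, p_{-1}=1, q_{-2}=1, q_{-1}=0:
  i=0: a_0=0, p_0 = 0*1 + 0 = 0, q_0 = 0*0 + 1 = 1.
  i=1: a_1=3, p_1 = 3*0 + 1 = 1, q_1 = 3*1 + 0 = 3.
  i=2: a_2=12, p_2 = 12*1 + 0 = 12, q_2 = 12*3 + 1 = 37.
  i=3: a_3=12, p_3 = 12*12 + 1 = 145, q_3 = 12*37 + 3 = 447.
  i=4: a_4=1, p_4 = 1*145 + 12 = 157, q_4 = 1*447 + 37 = 484.
  i=5: a_5=4, p_5 = 4*157 + 145 = 773, q_5 = 4*484 + 447 = 2383.
  i=6: a_6=10, p_6 = 10*773 + 157 = 7887, q_6 = 10*2383 + 484 = 24314.
  i=7: a_7=5, p_7 = 5*7887 + 773 = 40208, q_7 = 5*24314 + 2383 = 123953.

0/1, 1/3, 12/37, 145/447, 157/484, 773/2383, 7887/24314, 40208/123953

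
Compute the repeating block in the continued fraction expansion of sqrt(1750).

[41; (1, 4, 1, 82)]

Write x_i = (sqrt(1750) + m_i)/d_i with (m_0, d_0) = (0, 1). a_0 = floor(sqrt(1750)) = 41, since 41^2 = 1681 <= 1750 < 1764 = 42^2.
Iterate m_{i+1} = d_i*a_i - m_i, d_{i+1} = (1750 - m_{i+1}^2)/d_i, a_{i+1} = floor((a_0 + m_{i+1})/d_{i+1}):
  m_1 = 1*41 - 0 = 41, d_1 = (1750 - 41^2)/1 = 69/1 = 69, a_1 = floor((41 + 41)/69) = 1.
  m_2 = 69*1 - 41 = 28, d_2 = (1750 - 28^2)/69 = 966/69 = 14, a_2 = floor((41 + 28)/14) = 4.
  m_3 = 14*4 - 28 = 28, d_3 = (1750 - 28^2)/14 = 966/14 = 69, a_3 = floor((41 + 28)/69) = 1.
  m_4 = 69*1 - 28 = 41, d_4 = (1750 - 41^2)/69 = 69/69 = 1, a_4 = floor((41 + 41)/1) = 82.
  m_5 = 1*82 - 41 = 41, d_5 = (1750 - 41^2)/1 = 69/1 = 69: (m_5, d_5) = (m_1, d_1) = (41, 69), so from here the quotients repeat a_1, ..., a_4; the period length is 4.
Hence the expansion of sqrt(1750) is a_0 = 41 followed by the repeating block 1, 4, 1, 82 (period 4).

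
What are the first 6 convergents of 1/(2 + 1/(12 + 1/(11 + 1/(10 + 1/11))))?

0/1, 1/2, 12/25, 133/277, 1342/2795, 14895/31022

Using the convergent recurrence p_i = a_i*p_{i-1} + p_{i-2}, q_i = a_i*q_{i-1} + q_{i-2} with p_{-2}=0, p_{-1}=1, q_{-2}=1, q_{-1}=0:
  i=0: a_0=0, p_0 = 0*1 + 0 = 0, q_0 = 0*0 + 1 = 1.
  i=1: a_1=2, p_1 = 2*0 + 1 = 1, q_1 = 2*1 + 0 = 2.
  i=2: a_2=12, p_2 = 12*1 + 0 = 12, q_2 = 12*2 + 1 = 25.
  i=3: a_3=11, p_3 = 11*12 + 1 = 133, q_3 = 11*25 + 2 = 277.
  i=4: a_4=10, p_4 = 10*133 + 12 = 1342, q_4 = 10*277 + 25 = 2795.
  i=5: a_5=11, p_5 = 11*1342 + 133 = 14895, q_5 = 11*2795 + 277 = 31022.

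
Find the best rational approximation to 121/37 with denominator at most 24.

Expand x = 121/37 as a continued fraction with the Euclidean algorithm:
  121 = 3*37 + 10, so a_0 = 3.
  37 = 3*10 + 7, so a_1 = 3.
  10 = 1*7 + 3, so a_2 = 1.
  7 = 2*3 + 1, so a_3 = 2.
  3 = 3*1 + 0, so a_4 = 3.
so x = [3; 3, 1, 2, 3].
Convergents (p_i = a_i*p_{i-1} + p_{i-2}, q_i = a_i*q_{i-1} + q_{i-2} with p_{-2}=0, p_{-1}=1, q_{-2}=1, q_{-1}=0), until the denominator exceeds 24:
  i=0: a_0=3, p_0 = 3*1 + 0 = 3, q_0 = 3*0 + 1 = 1.
  i=1: a_1=3, p_1 = 3*3 + 1 = 10, q_1 = 3*1 + 0 = 3.
  i=2: a_2=1, p_2 = 1*10 + 3 = 13, q_2 = 1*3 + 1 = 4.
  i=3: a_3=2, p_3 = 2*13 + 10 = 36, q_3 = 2*4 + 3 = 11.
  i=4: a_4=3, p_4 = 3*36 + 13 = 121, q_4 = 3*11 + 4 = 37.
q_4 = 37 > 24, so the last convergent with denominator <= 24 is p_3/q_3 = 36/11.
The closest fraction with denominator <= 24 is either p_3/q_3 or the intermediate fraction (k*p_3 + p_2)/(k*q_3 + q_2) with the largest k >= 1 whose denominator stays <= 24; these approach x as k grows, and every other convergent or intermediate fraction in range is farther away.
Largest k: floor((24 - q_2)/q_3) = floor((24 - 4)/11) = 1.
That gives (1*36 + 13)/(1*11 + 4) = 49/15.
Compare the errors: |x - 36/11| = |121*11 - 36*37|/(37*11) = 1/407, and |x - 49/15| = |121*15 - 49*37|/(37*15) = 2/555.
Cross-multiplying, 1*555 = 555 < 814 = 2*407, so 1/407 is smaller: the convergent 36/11 is closer to x than 49/15.

36/11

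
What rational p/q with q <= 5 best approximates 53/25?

Expand x = 53/25 as a continued fraction with the Euclidean algorithm:
  53 = 2*25 + 3, so a_0 = 2.
  25 = 8*3 + 1, so a_1 = 8.
  3 = 3*1 + 0, so a_2 = 3.
so x = [2; 8, 3].
Convergents (p_i = a_i*p_{i-1} + p_{i-2}, q_i = a_i*q_{i-1} + q_{i-2} with p_{-2}=0, p_{-1}=1, q_{-2}=1, q_{-1}=0), until the denominator exceeds 5:
  i=0: a_0=2, p_0 = 2*1 + 0 = 2, q_0 = 2*0 + 1 = 1.
  i=1: a_1=8, p_1 = 8*2 + 1 = 17, q_1 = 8*1 + 0 = 8.
q_1 = 8 > 5, so the last convergent with denominator <= 5 is p_0/q_0 = 2/1.
The closest fraction with denominator <= 5 is either p_0/q_0 or the intermediate fraction (k*p_0 + p_{-1})/(k*q_0 + q_{-1}) with the largest k >= 1 whose denominator stays <= 5; these approach x as k grows, and every other convergent or intermediate fraction in range is farther away.
Largest k: floor((5 - q_{-1})/q_0) = floor((5 - 0)/1) = 5 (using the seeds p_{-1} = 1, q_{-1} = 0).
That gives (5*2 + 1)/(5*1 + 0) = 11/5.
Compare the errors: |x - 2/1| = |53*1 - 2*25|/(25*1) = 3/25, and |x - 11/5| = |53*5 - 11*25|/(25*5) = 10/125.
Cross-multiplying, 10*25 = 250 < 375 = 3*125, so 10/125 is smaller: the intermediate fraction 11/5 is closer to x than 2/1.

11/5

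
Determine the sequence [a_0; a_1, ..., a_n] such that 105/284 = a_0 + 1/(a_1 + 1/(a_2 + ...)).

[0; 2, 1, 2, 2, 1, 1, 2, 2]

Run the Euclidean algorithm on 105 and 284; the successive quotients are the partial quotients a_0, a_1, ... (each step inverts the fractional part left over by the previous one):
  105 = 0*284 + 105, so a_0 = 0.
  284 = 2*105 + 74, so a_1 = 2.
  105 = 1*74 + 31, so a_2 = 1.
  74 = 2*31 + 12, so a_3 = 2.
  31 = 2*12 + 7, so a_4 = 2.
  12 = 1*7 + 5, so a_5 = 1.
  7 = 1*5 + 2, so a_6 = 1.
  5 = 2*2 + 1, so a_7 = 2.
  2 = 2*1 + 0, so a_8 = 2.
The remainder reaches 0 after 9 divisions, so the expansion has 9 partial quotients, read off in order.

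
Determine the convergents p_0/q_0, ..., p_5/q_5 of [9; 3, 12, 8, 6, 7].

9/1, 28/3, 345/37, 2788/299, 17073/1831, 122299/13116

Using the convergent recurrence p_i = a_i*p_{i-1} + p_{i-2}, q_i = a_i*q_{i-1} + q_{i-2} with p_{-2}=0, p_{-1}=1, q_{-2}=1, q_{-1}=0:
  i=0: a_0=9, p_0 = 9*1 + 0 = 9, q_0 = 9*0 + 1 = 1.
  i=1: a_1=3, p_1 = 3*9 + 1 = 28, q_1 = 3*1 + 0 = 3.
  i=2: a_2=12, p_2 = 12*28 + 9 = 345, q_2 = 12*3 + 1 = 37.
  i=3: a_3=8, p_3 = 8*345 + 28 = 2788, q_3 = 8*37 + 3 = 299.
  i=4: a_4=6, p_4 = 6*2788 + 345 = 17073, q_4 = 6*299 + 37 = 1831.
  i=5: a_5=7, p_5 = 7*17073 + 2788 = 122299, q_5 = 7*1831 + 299 = 13116.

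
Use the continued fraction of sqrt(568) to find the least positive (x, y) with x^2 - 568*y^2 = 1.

First expand sqrt(568) as a continued fraction. With x_i = (sqrt(568) + m_i)/d_i and (m_0, d_0) = (0, 1): a_0 = floor(sqrt(568)) = 23, since 23^2 = 529 <= 568 < 576 = 24^2.
Iterate m_{i+1} = d_i*a_i - m_i, d_{i+1} = (568 - m_{i+1}^2)/d_i, a_{i+1} = floor((a_0 + m_{i+1})/d_{i+1}):
  m_1 = 1*23 - 0 = 23, d_1 = (568 - 23^2)/1 = 39/1 = 39, a_1 = floor((23 + 23)/39) = 1.
  m_2 = 39*1 - 23 = 16, d_2 = (568 - 16^2)/39 = 312/39 = 8, a_2 = floor((23 + 16)/8) = 4.
  m_3 = 8*4 - 16 = 16, d_3 = (568 - 16^2)/8 = 312/8 = 39, a_3 = floor((23 + 16)/39) = 1.
  m_4 = 39*1 - 16 = 23, d_4 = (568 - 23^2)/39 = 39/39 = 1, a_4 = floor((23 + 23)/1) = 46.
  m_5 = 1*46 - 23 = 23, d_5 = (568 - 23^2)/1 = 39/1 = 39: (m_5, d_5) = (m_1, d_1) = (23, 39), so from here the quotients repeat a_1, ..., a_4; the period length is 4.
So sqrt(568) = [23; (1, 4, 1, 46)] with period length k = 4.
k is even, so the fundamental solution of x^2 - 568y^2 = 1 is (p_{k-1}, q_{k-1}) = (p_3, q_3); compute convergents through index 3.
Convergents (p_i = a_i*p_{i-1} + p_{i-2}, q_i = a_i*q_{i-1} + q_{i-2} with p_{-2}=0, p_{-1}=1, q_{-2}=1, q_{-1}=0):
  i=0: a_0=23, p_0 = 23*1 + 0 = 23, q_0 = 23*0 + 1 = 1.
  i=1: a_1=1, p_1 = 1*23 + 1 = 24, q_1 = 1*1 + 0 = 1.
  i=2: a_2=4, p_2 = 4*24 + 23 = 119, q_2 = 4*1 + 1 = 5.
  i=3: a_3=1, p_3 = 1*119 + 24 = 143, q_3 = 1*5 + 1 = 6.
Check: 143^2 - 568*6^2 = 20449 - 20448 = 1, so (x, y) = (143, 6) solves the equation, and by the theorem it is the least positive solution.

(x, y) = (143, 6)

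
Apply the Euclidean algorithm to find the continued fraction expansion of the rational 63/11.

Run the Euclidean algorithm on 63 and 11; the successive quotients are the partial quotients a_0, a_1, ... (each step inverts the fractional part left over by the previous one):
  63 = 5*11 + 8, so a_0 = 5.
  11 = 1*8 + 3, so a_1 = 1.
  8 = 2*3 + 2, so a_2 = 2.
  3 = 1*2 + 1, so a_3 = 1.
  2 = 2*1 + 0, so a_4 = 2.
The remainder reaches 0 after 5 divisions, so the expansion has 5 partial quotients, read off in order.

[5; 1, 2, 1, 2]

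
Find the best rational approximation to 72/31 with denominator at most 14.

7/3

Expand x = 72/31 as a continued fraction with the Euclidean algorithm:
  72 = 2*31 + 10, so a_0 = 2.
  31 = 3*10 + 1, so a_1 = 3.
  10 = 10*1 + 0, so a_2 = 10.
so x = [2; 3, 10].
Convergents (p_i = a_i*p_{i-1} + p_{i-2}, q_i = a_i*q_{i-1} + q_{i-2} with p_{-2}=0, p_{-1}=1, q_{-2}=1, q_{-1}=0), until the denominator exceeds 14:
  i=0: a_0=2, p_0 = 2*1 + 0 = 2, q_0 = 2*0 + 1 = 1.
  i=1: a_1=3, p_1 = 3*2 + 1 = 7, q_1 = 3*1 + 0 = 3.
  i=2: a_2=10, p_2 = 10*7 + 2 = 72, q_2 = 10*3 + 1 = 31.
q_2 = 31 > 14, so the last convergent with denominator <= 14 is p_1/q_1 = 7/3.
The closest fraction with denominator <= 14 is either p_1/q_1 or the intermediate fraction (k*p_1 + p_0)/(k*q_1 + q_0) with the largest k >= 1 whose denominator stays <= 14; these approach x as k grows, and every other convergent or intermediate fraction in range is farther away.
Largest k: floor((14 - q_0)/q_1) = floor((14 - 1)/3) = 4.
That gives (4*7 + 2)/(4*3 + 1) = 30/13.
Compare the errors: |x - 7/3| = |72*3 - 7*31|/(31*3) = 1/93, and |x - 30/13| = |72*13 - 30*31|/(31*13) = 6/403.
Cross-multiplying, 1*403 = 403 < 558 = 6*93, so 1/93 is smaller: the convergent 7/3 is closer to x than 30/13.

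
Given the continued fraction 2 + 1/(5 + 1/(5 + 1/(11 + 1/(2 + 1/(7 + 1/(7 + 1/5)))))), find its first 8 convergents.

2/1, 11/5, 57/26, 638/291, 1333/608, 9969/4547, 71116/32437, 365549/166732

Using the convergent recurrence p_i = a_i*p_{i-1} + p_{i-2}, q_i = a_i*q_{i-1} + q_{i-2} with p_{-2}=0, p_{-1}=1, q_{-2}=1, q_{-1}=0:
  i=0: a_0=2, p_0 = 2*1 + 0 = 2, q_0 = 2*0 + 1 = 1.
  i=1: a_1=5, p_1 = 5*2 + 1 = 11, q_1 = 5*1 + 0 = 5.
  i=2: a_2=5, p_2 = 5*11 + 2 = 57, q_2 = 5*5 + 1 = 26.
  i=3: a_3=11, p_3 = 11*57 + 11 = 638, q_3 = 11*26 + 5 = 291.
  i=4: a_4=2, p_4 = 2*638 + 57 = 1333, q_4 = 2*291 + 26 = 608.
  i=5: a_5=7, p_5 = 7*1333 + 638 = 9969, q_5 = 7*608 + 291 = 4547.
  i=6: a_6=7, p_6 = 7*9969 + 1333 = 71116, q_6 = 7*4547 + 608 = 32437.
  i=7: a_7=5, p_7 = 5*71116 + 9969 = 365549, q_7 = 5*32437 + 4547 = 166732.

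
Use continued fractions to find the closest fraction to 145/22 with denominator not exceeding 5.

Expand x = 145/22 as a continued fraction with the Euclidean algorithm:
  145 = 6*22 + 13, so a_0 = 6.
  22 = 1*13 + 9, so a_1 = 1.
  13 = 1*9 + 4, so a_2 = 1.
  9 = 2*4 + 1, so a_3 = 2.
  4 = 4*1 + 0, so a_4 = 4.
so x = [6; 1, 1, 2, 4].
Convergents (p_i = a_i*p_{i-1} + p_{i-2}, q_i = a_i*q_{i-1} + q_{i-2} with p_{-2}=0, p_{-1}=1, q_{-2}=1, q_{-1}=0), until the denominator exceeds 5:
  i=0: a_0=6, p_0 = 6*1 + 0 = 6, q_0 = 6*0 + 1 = 1.
  i=1: a_1=1, p_1 = 1*6 + 1 = 7, q_1 = 1*1 + 0 = 1.
  i=2: a_2=1, p_2 = 1*7 + 6 = 13, q_2 = 1*1 + 1 = 2.
  i=3: a_3=2, p_3 = 2*13 + 7 = 33, q_3 = 2*2 + 1 = 5.
  i=4: a_4=4, p_4 = 4*33 + 13 = 145, q_4 = 4*5 + 2 = 22.
q_4 = 22 > 5, so the last convergent with denominator <= 5 is p_3/q_3 = 33/5.
The closest fraction with denominator <= 5 is either p_3/q_3 or the intermediate fraction (k*p_3 + p_2)/(k*q_3 + q_2) with the largest k >= 1 whose denominator stays <= 5; these approach x as k grows, and every other convergent or intermediate fraction in range is farther away.
Largest k: floor((5 - q_2)/q_3) = floor((5 - 2)/5) = 0.
Since k = 0, no intermediate fraction beyond p_3/q_3 has denominator <= 5, so the convergent 33/5 is the closest (its error is |145*5 - 33*22|/(22*5) = 1/110).

33/5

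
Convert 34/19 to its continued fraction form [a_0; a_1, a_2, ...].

Run the Euclidean algorithm on 34 and 19; the successive quotients are the partial quotients a_0, a_1, ... (each step inverts the fractional part left over by the previous one):
  34 = 1*19 + 15, so a_0 = 1.
  19 = 1*15 + 4, so a_1 = 1.
  15 = 3*4 + 3, so a_2 = 3.
  4 = 1*3 + 1, so a_3 = 1.
  3 = 3*1 + 0, so a_4 = 3.
The remainder reaches 0 after 5 divisions, so the expansion has 5 partial quotients, read off in order.

[1; 1, 3, 1, 3]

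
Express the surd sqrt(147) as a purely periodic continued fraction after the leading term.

Write x_i = (sqrt(147) + m_i)/d_i with (m_0, d_0) = (0, 1). a_0 = floor(sqrt(147)) = 12, since 12^2 = 144 <= 147 < 169 = 13^2.
Iterate m_{i+1} = d_i*a_i - m_i, d_{i+1} = (147 - m_{i+1}^2)/d_i, a_{i+1} = floor((a_0 + m_{i+1})/d_{i+1}):
  m_1 = 1*12 - 0 = 12, d_1 = (147 - 12^2)/1 = 3/1 = 3, a_1 = floor((12 + 12)/3) = 8.
  m_2 = 3*8 - 12 = 12, d_2 = (147 - 12^2)/3 = 3/3 = 1, a_2 = floor((12 + 12)/1) = 24.
  m_3 = 1*24 - 12 = 12, d_3 = (147 - 12^2)/1 = 3/1 = 3: (m_3, d_3) = (m_1, d_1) = (12, 3), so from here the quotients repeat a_1, a_2; the period length is 2.
Hence the expansion of sqrt(147) is a_0 = 12 followed by the repeating block 8, 24 (period 2).

[12; (8, 24)]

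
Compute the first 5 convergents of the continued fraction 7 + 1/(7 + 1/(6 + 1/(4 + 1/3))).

Using the convergent recurrence p_i = a_i*p_{i-1} + p_{i-2}, q_i = a_i*q_{i-1} + q_{i-2} with p_{-2}=0, p_{-1}=1, q_{-2}=1, q_{-1}=0:
  i=0: a_0=7, p_0 = 7*1 + 0 = 7, q_0 = 7*0 + 1 = 1.
  i=1: a_1=7, p_1 = 7*7 + 1 = 50, q_1 = 7*1 + 0 = 7.
  i=2: a_2=6, p_2 = 6*50 + 7 = 307, q_2 = 6*7 + 1 = 43.
  i=3: a_3=4, p_3 = 4*307 + 50 = 1278, q_3 = 4*43 + 7 = 179.
  i=4: a_4=3, p_4 = 3*1278 + 307 = 4141, q_4 = 3*179 + 43 = 580.

7/1, 50/7, 307/43, 1278/179, 4141/580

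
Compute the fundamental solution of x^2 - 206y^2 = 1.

First expand sqrt(206) as a continued fraction. With x_i = (sqrt(206) + m_i)/d_i and (m_0, d_0) = (0, 1): a_0 = floor(sqrt(206)) = 14, since 14^2 = 196 <= 206 < 225 = 15^2.
Iterate m_{i+1} = d_i*a_i - m_i, d_{i+1} = (206 - m_{i+1}^2)/d_i, a_{i+1} = floor((a_0 + m_{i+1})/d_{i+1}):
  m_1 = 1*14 - 0 = 14, d_1 = (206 - 14^2)/1 = 10/1 = 10, a_1 = floor((14 + 14)/10) = 2.
  m_2 = 10*2 - 14 = 6, d_2 = (206 - 6^2)/10 = 170/10 = 17, a_2 = floor((14 + 6)/17) = 1.
  m_3 = 17*1 - 6 = 11, d_3 = (206 - 11^2)/17 = 85/17 = 5, a_3 = floor((14 + 11)/5) = 5.
  m_4 = 5*5 - 11 = 14, d_4 = (206 - 14^2)/5 = 10/5 = 2, a_4 = floor((14 + 14)/2) = 14.
  m_5 = 2*14 - 14 = 14, d_5 = (206 - 14^2)/2 = 10/2 = 5, a_5 = floor((14 + 14)/5) = 5.
  m_6 = 5*5 - 14 = 11, d_6 = (206 - 11^2)/5 = 85/5 = 17, a_6 = floor((14 + 11)/17) = 1.
  m_7 = 17*1 - 11 = 6, d_7 = (206 - 6^2)/17 = 170/17 = 10, a_7 = floor((14 + 6)/10) = 2.
  m_8 = 10*2 - 6 = 14, d_8 = (206 - 14^2)/10 = 10/10 = 1, a_8 = floor((14 + 14)/1) = 28.
  m_9 = 1*28 - 14 = 14, d_9 = (206 - 14^2)/1 = 10/1 = 10: (m_9, d_9) = (m_1, d_1) = (14, 10), so from here the quotients repeat a_1, ..., a_8; the period length is 8.
So sqrt(206) = [14; (2, 1, 5, 14, 5, 1, 2, 28)] with period length k = 8.
k is even, so the fundamental solution of x^2 - 206y^2 = 1 is (p_{k-1}, q_{k-1}) = (p_7, q_7); compute convergents through index 7.
Convergents (p_i = a_i*p_{i-1} + p_{i-2}, q_i = a_i*q_{i-1} + q_{i-2} with p_{-2}=0, p_{-1}=1, q_{-2}=1, q_{-1}=0):
  i=0: a_0=14, p_0 = 14*1 + 0 = 14, q_0 = 14*0 + 1 = 1.
  i=1: a_1=2, p_1 = 2*14 + 1 = 29, q_1 = 2*1 + 0 = 2.
  i=2: a_2=1, p_2 = 1*29 + 14 = 43, q_2 = 1*2 + 1 = 3.
  i=3: a_3=5, p_3 = 5*43 + 29 = 244, q_3 = 5*3 + 2 = 17.
  i=4: a_4=14, p_4 = 14*244 + 43 = 3459, q_4 = 14*17 + 3 = 241.
  i=5: a_5=5, p_5 = 5*3459 + 244 = 17539, q_5 = 5*241 + 17 = 1222.
  i=6: a_6=1, p_6 = 1*17539 + 3459 = 20998, q_6 = 1*1222 + 241 = 1463.
  i=7: a_7=2, p_7 = 2*20998 + 17539 = 59535, q_7 = 2*1463 + 1222 = 4148.
Check: 59535^2 - 206*4148^2 = 3544416225 - 3544416224 = 1, so (x, y) = (59535, 4148) solves the equation, and by the theorem it is the least positive solution.

(x, y) = (59535, 4148)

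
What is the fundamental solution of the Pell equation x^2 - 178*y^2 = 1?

First expand sqrt(178) as a continued fraction. With x_i = (sqrt(178) + m_i)/d_i and (m_0, d_0) = (0, 1): a_0 = floor(sqrt(178)) = 13, since 13^2 = 169 <= 178 < 196 = 14^2.
Iterate m_{i+1} = d_i*a_i - m_i, d_{i+1} = (178 - m_{i+1}^2)/d_i, a_{i+1} = floor((a_0 + m_{i+1})/d_{i+1}):
  m_1 = 1*13 - 0 = 13, d_1 = (178 - 13^2)/1 = 9/1 = 9, a_1 = floor((13 + 13)/9) = 2.
  m_2 = 9*2 - 13 = 5, d_2 = (178 - 5^2)/9 = 153/9 = 17, a_2 = floor((13 + 5)/17) = 1.
  m_3 = 17*1 - 5 = 12, d_3 = (178 - 12^2)/17 = 34/17 = 2, a_3 = floor((13 + 12)/2) = 12.
  m_4 = 2*12 - 12 = 12, d_4 = (178 - 12^2)/2 = 34/2 = 17, a_4 = floor((13 + 12)/17) = 1.
  m_5 = 17*1 - 12 = 5, d_5 = (178 - 5^2)/17 = 153/17 = 9, a_5 = floor((13 + 5)/9) = 2.
  m_6 = 9*2 - 5 = 13, d_6 = (178 - 13^2)/9 = 9/9 = 1, a_6 = floor((13 + 13)/1) = 26.
  m_7 = 1*26 - 13 = 13, d_7 = (178 - 13^2)/1 = 9/1 = 9: (m_7, d_7) = (m_1, d_1) = (13, 9), so from here the quotients repeat a_1, ..., a_6; the period length is 6.
So sqrt(178) = [13; (2, 1, 12, 1, 2, 26)] with period length k = 6.
k is even, so the fundamental solution of x^2 - 178y^2 = 1 is (p_{k-1}, q_{k-1}) = (p_5, q_5); compute convergents through index 5.
Convergents (p_i = a_i*p_{i-1} + p_{i-2}, q_i = a_i*q_{i-1} + q_{i-2} with p_{-2}=0, p_{-1}=1, q_{-2}=1, q_{-1}=0):
  i=0: a_0=13, p_0 = 13*1 + 0 = 13, q_0 = 13*0 + 1 = 1.
  i=1: a_1=2, p_1 = 2*13 + 1 = 27, q_1 = 2*1 + 0 = 2.
  i=2: a_2=1, p_2 = 1*27 + 13 = 40, q_2 = 1*2 + 1 = 3.
  i=3: a_3=12, p_3 = 12*40 + 27 = 507, q_3 = 12*3 + 2 = 38.
  i=4: a_4=1, p_4 = 1*507 + 40 = 547, q_4 = 1*38 + 3 = 41.
  i=5: a_5=2, p_5 = 2*547 + 507 = 1601, q_5 = 2*41 + 38 = 120.
Check: 1601^2 - 178*120^2 = 2563201 - 2563200 = 1, so (x, y) = (1601, 120) solves the equation, and by the theorem it is the least positive solution.

(x, y) = (1601, 120)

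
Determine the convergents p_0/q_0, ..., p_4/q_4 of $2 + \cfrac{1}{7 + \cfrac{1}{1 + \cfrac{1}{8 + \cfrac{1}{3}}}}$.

Using the convergent recurrence p_i = a_i*p_{i-1} + p_{i-2}, q_i = a_i*q_{i-1} + q_{i-2} with p_{-2}=0, p_{-1}=1, q_{-2}=1, q_{-1}=0:
  i=0: a_0=2, p_0 = 2*1 + 0 = 2, q_0 = 2*0 + 1 = 1.
  i=1: a_1=7, p_1 = 7*2 + 1 = 15, q_1 = 7*1 + 0 = 7.
  i=2: a_2=1, p_2 = 1*15 + 2 = 17, q_2 = 1*7 + 1 = 8.
  i=3: a_3=8, p_3 = 8*17 + 15 = 151, q_3 = 8*8 + 7 = 71.
  i=4: a_4=3, p_4 = 3*151 + 17 = 470, q_4 = 3*71 + 8 = 221.

2/1, 15/7, 17/8, 151/71, 470/221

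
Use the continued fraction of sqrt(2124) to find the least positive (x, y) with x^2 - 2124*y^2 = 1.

First expand sqrt(2124) as a continued fraction. With x_i = (sqrt(2124) + m_i)/d_i and (m_0, d_0) = (0, 1): a_0 = floor(sqrt(2124)) = 46, since 46^2 = 2116 <= 2124 < 2209 = 47^2.
Iterate m_{i+1} = d_i*a_i - m_i, d_{i+1} = (2124 - m_{i+1}^2)/d_i, a_{i+1} = floor((a_0 + m_{i+1})/d_{i+1}):
  m_1 = 1*46 - 0 = 46, d_1 = (2124 - 46^2)/1 = 8/1 = 8, a_1 = floor((46 + 46)/8) = 11.
  m_2 = 8*11 - 46 = 42, d_2 = (2124 - 42^2)/8 = 360/8 = 45, a_2 = floor((46 + 42)/45) = 1.
  m_3 = 45*1 - 42 = 3, d_3 = (2124 - 3^2)/45 = 2115/45 = 47, a_3 = floor((46 + 3)/47) = 1.
  m_4 = 47*1 - 3 = 44, d_4 = (2124 - 44^2)/47 = 188/47 = 4, a_4 = floor((46 + 44)/4) = 22.
  m_5 = 4*22 - 44 = 44, d_5 = (2124 - 44^2)/4 = 188/4 = 47, a_5 = floor((46 + 44)/47) = 1.
  m_6 = 47*1 - 44 = 3, d_6 = (2124 - 3^2)/47 = 2115/47 = 45, a_6 = floor((46 + 3)/45) = 1.
  m_7 = 45*1 - 3 = 42, d_7 = (2124 - 42^2)/45 = 360/45 = 8, a_7 = floor((46 + 42)/8) = 11.
  m_8 = 8*11 - 42 = 46, d_8 = (2124 - 46^2)/8 = 8/8 = 1, a_8 = floor((46 + 46)/1) = 92.
  m_9 = 1*92 - 46 = 46, d_9 = (2124 - 46^2)/1 = 8/1 = 8: (m_9, d_9) = (m_1, d_1) = (46, 8), so from here the quotients repeat a_1, ..., a_8; the period length is 8.
So sqrt(2124) = [46; (11, 1, 1, 22, 1, 1, 11, 92)] with period length k = 8.
k is even, so the fundamental solution of x^2 - 2124y^2 = 1 is (p_{k-1}, q_{k-1}) = (p_7, q_7); compute convergents through index 7.
Convergents (p_i = a_i*p_{i-1} + p_{i-2}, q_i = a_i*q_{i-1} + q_{i-2} with p_{-2}=0, p_{-1}=1, q_{-2}=1, q_{-1}=0):
  i=0: a_0=46, p_0 = 46*1 + 0 = 46, q_0 = 46*0 + 1 = 1.
  i=1: a_1=11, p_1 = 11*46 + 1 = 507, q_1 = 11*1 + 0 = 11.
  i=2: a_2=1, p_2 = 1*507 + 46 = 553, q_2 = 1*11 + 1 = 12.
  i=3: a_3=1, p_3 = 1*553 + 507 = 1060, q_3 = 1*12 + 11 = 23.
  i=4: a_4=22, p_4 = 22*1060 + 553 = 23873, q_4 = 22*23 + 12 = 518.
  i=5: a_5=1, p_5 = 1*23873 + 1060 = 24933, q_5 = 1*518 + 23 = 541.
  i=6: a_6=1, p_6 = 1*24933 + 23873 = 48806, q_6 = 1*541 + 518 = 1059.
  i=7: a_7=11, p_7 = 11*48806 + 24933 = 561799, q_7 = 11*1059 + 541 = 12190.
Check: 561799^2 - 2124*12190^2 = 315618116401 - 315618116400 = 1, so (x, y) = (561799, 12190) solves the equation, and by the theorem it is the least positive solution.

(x, y) = (561799, 12190)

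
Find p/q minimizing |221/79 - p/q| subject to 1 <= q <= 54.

Expand x = 221/79 as a continued fraction with the Euclidean algorithm:
  221 = 2*79 + 63, so a_0 = 2.
  79 = 1*63 + 16, so a_1 = 1.
  63 = 3*16 + 15, so a_2 = 3.
  16 = 1*15 + 1, so a_3 = 1.
  15 = 15*1 + 0, so a_4 = 15.
so x = [2; 1, 3, 1, 15].
Convergents (p_i = a_i*p_{i-1} + p_{i-2}, q_i = a_i*q_{i-1} + q_{i-2} with p_{-2}=0, p_{-1}=1, q_{-2}=1, q_{-1}=0), until the denominator exceeds 54:
  i=0: a_0=2, p_0 = 2*1 + 0 = 2, q_0 = 2*0 + 1 = 1.
  i=1: a_1=1, p_1 = 1*2 + 1 = 3, q_1 = 1*1 + 0 = 1.
  i=2: a_2=3, p_2 = 3*3 + 2 = 11, q_2 = 3*1 + 1 = 4.
  i=3: a_3=1, p_3 = 1*11 + 3 = 14, q_3 = 1*4 + 1 = 5.
  i=4: a_4=15, p_4 = 15*14 + 11 = 221, q_4 = 15*5 + 4 = 79.
q_4 = 79 > 54, so the last convergent with denominator <= 54 is p_3/q_3 = 14/5.
The closest fraction with denominator <= 54 is either p_3/q_3 or the intermediate fraction (k*p_3 + p_2)/(k*q_3 + q_2) with the largest k >= 1 whose denominator stays <= 54; these approach x as k grows, and every other convergent or intermediate fraction in range is farther away.
Largest k: floor((54 - q_2)/q_3) = floor((54 - 4)/5) = 10.
That gives (10*14 + 11)/(10*5 + 4) = 151/54.
Compare the errors: |x - 14/5| = |221*5 - 14*79|/(79*5) = 1/395, and |x - 151/54| = |221*54 - 151*79|/(79*54) = 5/4266.
Cross-multiplying, 5*395 = 1975 < 4266 = 1*4266, so 5/4266 is smaller: the intermediate fraction 151/54 is closer to x than 14/5.

151/54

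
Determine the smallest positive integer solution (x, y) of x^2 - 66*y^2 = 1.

First expand sqrt(66) as a continued fraction. With x_i = (sqrt(66) + m_i)/d_i and (m_0, d_0) = (0, 1): a_0 = floor(sqrt(66)) = 8, since 8^2 = 64 <= 66 < 81 = 9^2.
Iterate m_{i+1} = d_i*a_i - m_i, d_{i+1} = (66 - m_{i+1}^2)/d_i, a_{i+1} = floor((a_0 + m_{i+1})/d_{i+1}):
  m_1 = 1*8 - 0 = 8, d_1 = (66 - 8^2)/1 = 2/1 = 2, a_1 = floor((8 + 8)/2) = 8.
  m_2 = 2*8 - 8 = 8, d_2 = (66 - 8^2)/2 = 2/2 = 1, a_2 = floor((8 + 8)/1) = 16.
  m_3 = 1*16 - 8 = 8, d_3 = (66 - 8^2)/1 = 2/1 = 2: (m_3, d_3) = (m_1, d_1) = (8, 2), so from here the quotients repeat a_1, a_2; the period length is 2.
So sqrt(66) = [8; (8, 16)] with period length k = 2.
k is even, so the fundamental solution of x^2 - 66y^2 = 1 is (p_{k-1}, q_{k-1}) = (p_1, q_1); compute convergents through index 1.
Convergents (p_i = a_i*p_{i-1} + p_{i-2}, q_i = a_i*q_{i-1} + q_{i-2} with p_{-2}=0, p_{-1}=1, q_{-2}=1, q_{-1}=0):
  i=0: a_0=8, p_0 = 8*1 + 0 = 8, q_0 = 8*0 + 1 = 1.
  i=1: a_1=8, p_1 = 8*8 + 1 = 65, q_1 = 8*1 + 0 = 8.
Check: 65^2 - 66*8^2 = 4225 - 4224 = 1, so (x, y) = (65, 8) solves the equation, and by the theorem it is the least positive solution.

(x, y) = (65, 8)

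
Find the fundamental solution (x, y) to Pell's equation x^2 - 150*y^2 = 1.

(x, y) = (49, 4)

First expand sqrt(150) as a continued fraction. With x_i = (sqrt(150) + m_i)/d_i and (m_0, d_0) = (0, 1): a_0 = floor(sqrt(150)) = 12, since 12^2 = 144 <= 150 < 169 = 13^2.
Iterate m_{i+1} = d_i*a_i - m_i, d_{i+1} = (150 - m_{i+1}^2)/d_i, a_{i+1} = floor((a_0 + m_{i+1})/d_{i+1}):
  m_1 = 1*12 - 0 = 12, d_1 = (150 - 12^2)/1 = 6/1 = 6, a_1 = floor((12 + 12)/6) = 4.
  m_2 = 6*4 - 12 = 12, d_2 = (150 - 12^2)/6 = 6/6 = 1, a_2 = floor((12 + 12)/1) = 24.
  m_3 = 1*24 - 12 = 12, d_3 = (150 - 12^2)/1 = 6/1 = 6: (m_3, d_3) = (m_1, d_1) = (12, 6), so from here the quotients repeat a_1, a_2; the period length is 2.
So sqrt(150) = [12; (4, 24)] with period length k = 2.
k is even, so the fundamental solution of x^2 - 150y^2 = 1 is (p_{k-1}, q_{k-1}) = (p_1, q_1); compute convergents through index 1.
Convergents (p_i = a_i*p_{i-1} + p_{i-2}, q_i = a_i*q_{i-1} + q_{i-2} with p_{-2}=0, p_{-1}=1, q_{-2}=1, q_{-1}=0):
  i=0: a_0=12, p_0 = 12*1 + 0 = 12, q_0 = 12*0 + 1 = 1.
  i=1: a_1=4, p_1 = 4*12 + 1 = 49, q_1 = 4*1 + 0 = 4.
Check: 49^2 - 150*4^2 = 2401 - 2400 = 1, so (x, y) = (49, 4) solves the equation, and by the theorem it is the least positive solution.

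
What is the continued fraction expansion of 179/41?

[4; 2, 1, 2, 1, 3]

Run the Euclidean algorithm on 179 and 41; the successive quotients are the partial quotients a_0, a_1, ... (each step inverts the fractional part left over by the previous one):
  179 = 4*41 + 15, so a_0 = 4.
  41 = 2*15 + 11, so a_1 = 2.
  15 = 1*11 + 4, so a_2 = 1.
  11 = 2*4 + 3, so a_3 = 2.
  4 = 1*3 + 1, so a_4 = 1.
  3 = 3*1 + 0, so a_5 = 3.
The remainder reaches 0 after 6 divisions, so the expansion has 6 partial quotients, read off in order.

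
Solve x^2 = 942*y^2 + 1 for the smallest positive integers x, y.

First expand sqrt(942) as a continued fraction. With x_i = (sqrt(942) + m_i)/d_i and (m_0, d_0) = (0, 1): a_0 = floor(sqrt(942)) = 30, since 30^2 = 900 <= 942 < 961 = 31^2.
Iterate m_{i+1} = d_i*a_i - m_i, d_{i+1} = (942 - m_{i+1}^2)/d_i, a_{i+1} = floor((a_0 + m_{i+1})/d_{i+1}):
  m_1 = 1*30 - 0 = 30, d_1 = (942 - 30^2)/1 = 42/1 = 42, a_1 = floor((30 + 30)/42) = 1.
  m_2 = 42*1 - 30 = 12, d_2 = (942 - 12^2)/42 = 798/42 = 19, a_2 = floor((30 + 12)/19) = 2.
  m_3 = 19*2 - 12 = 26, d_3 = (942 - 26^2)/19 = 266/19 = 14, a_3 = floor((30 + 26)/14) = 4.
  m_4 = 14*4 - 26 = 30, d_4 = (942 - 30^2)/14 = 42/14 = 3, a_4 = floor((30 + 30)/3) = 20.
  m_5 = 3*20 - 30 = 30, d_5 = (942 - 30^2)/3 = 42/3 = 14, a_5 = floor((30 + 30)/14) = 4.
  m_6 = 14*4 - 30 = 26, d_6 = (942 - 26^2)/14 = 266/14 = 19, a_6 = floor((30 + 26)/19) = 2.
  m_7 = 19*2 - 26 = 12, d_7 = (942 - 12^2)/19 = 798/19 = 42, a_7 = floor((30 + 12)/42) = 1.
  m_8 = 42*1 - 12 = 30, d_8 = (942 - 30^2)/42 = 42/42 = 1, a_8 = floor((30 + 30)/1) = 60.
  m_9 = 1*60 - 30 = 30, d_9 = (942 - 30^2)/1 = 42/1 = 42: (m_9, d_9) = (m_1, d_1) = (30, 42), so from here the quotients repeat a_1, ..., a_8; the period length is 8.
So sqrt(942) = [30; (1, 2, 4, 20, 4, 2, 1, 60)] with period length k = 8.
k is even, so the fundamental solution of x^2 - 942y^2 = 1 is (p_{k-1}, q_{k-1}) = (p_7, q_7); compute convergents through index 7.
Convergents (p_i = a_i*p_{i-1} + p_{i-2}, q_i = a_i*q_{i-1} + q_{i-2} with p_{-2}=0, p_{-1}=1, q_{-2}=1, q_{-1}=0):
  i=0: a_0=30, p_0 = 30*1 + 0 = 30, q_0 = 30*0 + 1 = 1.
  i=1: a_1=1, p_1 = 1*30 + 1 = 31, q_1 = 1*1 + 0 = 1.
  i=2: a_2=2, p_2 = 2*31 + 30 = 92, q_2 = 2*1 + 1 = 3.
  i=3: a_3=4, p_3 = 4*92 + 31 = 399, q_3 = 4*3 + 1 = 13.
  i=4: a_4=20, p_4 = 20*399 + 92 = 8072, q_4 = 20*13 + 3 = 263.
  i=5: a_5=4, p_5 = 4*8072 + 399 = 32687, q_5 = 4*263 + 13 = 1065.
  i=6: a_6=2, p_6 = 2*32687 + 8072 = 73446, q_6 = 2*1065 + 263 = 2393.
  i=7: a_7=1, p_7 = 1*73446 + 32687 = 106133, q_7 = 1*2393 + 1065 = 3458.
Check: 106133^2 - 942*3458^2 = 11264213689 - 11264213688 = 1, so (x, y) = (106133, 3458) solves the equation, and by the theorem it is the least positive solution.

(x, y) = (106133, 3458)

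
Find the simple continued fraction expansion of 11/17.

[0; 1, 1, 1, 5]

Run the Euclidean algorithm on 11 and 17; the successive quotients are the partial quotients a_0, a_1, ... (each step inverts the fractional part left over by the previous one):
  11 = 0*17 + 11, so a_0 = 0.
  17 = 1*11 + 6, so a_1 = 1.
  11 = 1*6 + 5, so a_2 = 1.
  6 = 1*5 + 1, so a_3 = 1.
  5 = 5*1 + 0, so a_4 = 5.
The remainder reaches 0 after 5 divisions, so the expansion has 5 partial quotients, read off in order.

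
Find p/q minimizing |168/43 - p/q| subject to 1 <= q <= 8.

31/8

Expand x = 168/43 as a continued fraction with the Euclidean algorithm:
  168 = 3*43 + 39, so a_0 = 3.
  43 = 1*39 + 4, so a_1 = 1.
  39 = 9*4 + 3, so a_2 = 9.
  4 = 1*3 + 1, so a_3 = 1.
  3 = 3*1 + 0, so a_4 = 3.
so x = [3; 1, 9, 1, 3].
Convergents (p_i = a_i*p_{i-1} + p_{i-2}, q_i = a_i*q_{i-1} + q_{i-2} with p_{-2}=0, p_{-1}=1, q_{-2}=1, q_{-1}=0), until the denominator exceeds 8:
  i=0: a_0=3, p_0 = 3*1 + 0 = 3, q_0 = 3*0 + 1 = 1.
  i=1: a_1=1, p_1 = 1*3 + 1 = 4, q_1 = 1*1 + 0 = 1.
  i=2: a_2=9, p_2 = 9*4 + 3 = 39, q_2 = 9*1 + 1 = 10.
q_2 = 10 > 8, so the last convergent with denominator <= 8 is p_1/q_1 = 4/1.
The closest fraction with denominator <= 8 is either p_1/q_1 or the intermediate fraction (k*p_1 + p_0)/(k*q_1 + q_0) with the largest k >= 1 whose denominator stays <= 8; these approach x as k grows, and every other convergent or intermediate fraction in range is farther away.
Largest k: floor((8 - q_0)/q_1) = floor((8 - 1)/1) = 7.
That gives (7*4 + 3)/(7*1 + 1) = 31/8.
Compare the errors: |x - 4/1| = |168*1 - 4*43|/(43*1) = 4/43, and |x - 31/8| = |168*8 - 31*43|/(43*8) = 11/344.
Cross-multiplying, 11*43 = 473 < 1376 = 4*344, so 11/344 is smaller: the intermediate fraction 31/8 is closer to x than 4/1.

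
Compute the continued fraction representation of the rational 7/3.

[2; 3]

Run the Euclidean algorithm on 7 and 3; the successive quotients are the partial quotients a_0, a_1, ... (each step inverts the fractional part left over by the previous one):
  7 = 2*3 + 1, so a_0 = 2.
  3 = 3*1 + 0, so a_1 = 3.
The remainder reaches 0 after 2 divisions, so the expansion has 2 partial quotients, read off in order.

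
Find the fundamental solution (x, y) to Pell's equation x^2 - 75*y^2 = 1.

First expand sqrt(75) as a continued fraction. With x_i = (sqrt(75) + m_i)/d_i and (m_0, d_0) = (0, 1): a_0 = floor(sqrt(75)) = 8, since 8^2 = 64 <= 75 < 81 = 9^2.
Iterate m_{i+1} = d_i*a_i - m_i, d_{i+1} = (75 - m_{i+1}^2)/d_i, a_{i+1} = floor((a_0 + m_{i+1})/d_{i+1}):
  m_1 = 1*8 - 0 = 8, d_1 = (75 - 8^2)/1 = 11/1 = 11, a_1 = floor((8 + 8)/11) = 1.
  m_2 = 11*1 - 8 = 3, d_2 = (75 - 3^2)/11 = 66/11 = 6, a_2 = floor((8 + 3)/6) = 1.
  m_3 = 6*1 - 3 = 3, d_3 = (75 - 3^2)/6 = 66/6 = 11, a_3 = floor((8 + 3)/11) = 1.
  m_4 = 11*1 - 3 = 8, d_4 = (75 - 8^2)/11 = 11/11 = 1, a_4 = floor((8 + 8)/1) = 16.
  m_5 = 1*16 - 8 = 8, d_5 = (75 - 8^2)/1 = 11/1 = 11: (m_5, d_5) = (m_1, d_1) = (8, 11), so from here the quotients repeat a_1, ..., a_4; the period length is 4.
So sqrt(75) = [8; (1, 1, 1, 16)] with period length k = 4.
k is even, so the fundamental solution of x^2 - 75y^2 = 1 is (p_{k-1}, q_{k-1}) = (p_3, q_3); compute convergents through index 3.
Convergents (p_i = a_i*p_{i-1} + p_{i-2}, q_i = a_i*q_{i-1} + q_{i-2} with p_{-2}=0, p_{-1}=1, q_{-2}=1, q_{-1}=0):
  i=0: a_0=8, p_0 = 8*1 + 0 = 8, q_0 = 8*0 + 1 = 1.
  i=1: a_1=1, p_1 = 1*8 + 1 = 9, q_1 = 1*1 + 0 = 1.
  i=2: a_2=1, p_2 = 1*9 + 8 = 17, q_2 = 1*1 + 1 = 2.
  i=3: a_3=1, p_3 = 1*17 + 9 = 26, q_3 = 1*2 + 1 = 3.
Check: 26^2 - 75*3^2 = 676 - 675 = 1, so (x, y) = (26, 3) solves the equation, and by the theorem it is the least positive solution.

(x, y) = (26, 3)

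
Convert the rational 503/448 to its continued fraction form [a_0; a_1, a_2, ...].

Run the Euclidean algorithm on 503 and 448; the successive quotients are the partial quotients a_0, a_1, ... (each step inverts the fractional part left over by the previous one):
  503 = 1*448 + 55, so a_0 = 1.
  448 = 8*55 + 8, so a_1 = 8.
  55 = 6*8 + 7, so a_2 = 6.
  8 = 1*7 + 1, so a_3 = 1.
  7 = 7*1 + 0, so a_4 = 7.
The remainder reaches 0 after 5 divisions, so the expansion has 5 partial quotients, read off in order.

[1; 8, 6, 1, 7]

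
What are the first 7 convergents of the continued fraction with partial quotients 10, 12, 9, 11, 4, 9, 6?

10/1, 121/12, 1099/109, 12210/1211, 49939/4953, 461661/45788, 2819905/279681

Using the convergent recurrence p_i = a_i*p_{i-1} + p_{i-2}, q_i = a_i*q_{i-1} + q_{i-2} with p_{-2}=0, p_{-1}=1, q_{-2}=1, q_{-1}=0:
  i=0: a_0=10, p_0 = 10*1 + 0 = 10, q_0 = 10*0 + 1 = 1.
  i=1: a_1=12, p_1 = 12*10 + 1 = 121, q_1 = 12*1 + 0 = 12.
  i=2: a_2=9, p_2 = 9*121 + 10 = 1099, q_2 = 9*12 + 1 = 109.
  i=3: a_3=11, p_3 = 11*1099 + 121 = 12210, q_3 = 11*109 + 12 = 1211.
  i=4: a_4=4, p_4 = 4*12210 + 1099 = 49939, q_4 = 4*1211 + 109 = 4953.
  i=5: a_5=9, p_5 = 9*49939 + 12210 = 461661, q_5 = 9*4953 + 1211 = 45788.
  i=6: a_6=6, p_6 = 6*461661 + 49939 = 2819905, q_6 = 6*45788 + 4953 = 279681.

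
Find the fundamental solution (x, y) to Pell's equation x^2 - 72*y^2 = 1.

First expand sqrt(72) as a continued fraction. With x_i = (sqrt(72) + m_i)/d_i and (m_0, d_0) = (0, 1): a_0 = floor(sqrt(72)) = 8, since 8^2 = 64 <= 72 < 81 = 9^2.
Iterate m_{i+1} = d_i*a_i - m_i, d_{i+1} = (72 - m_{i+1}^2)/d_i, a_{i+1} = floor((a_0 + m_{i+1})/d_{i+1}):
  m_1 = 1*8 - 0 = 8, d_1 = (72 - 8^2)/1 = 8/1 = 8, a_1 = floor((8 + 8)/8) = 2.
  m_2 = 8*2 - 8 = 8, d_2 = (72 - 8^2)/8 = 8/8 = 1, a_2 = floor((8 + 8)/1) = 16.
  m_3 = 1*16 - 8 = 8, d_3 = (72 - 8^2)/1 = 8/1 = 8: (m_3, d_3) = (m_1, d_1) = (8, 8), so from here the quotients repeat a_1, a_2; the period length is 2.
So sqrt(72) = [8; (2, 16)] with period length k = 2.
k is even, so the fundamental solution of x^2 - 72y^2 = 1 is (p_{k-1}, q_{k-1}) = (p_1, q_1); compute convergents through index 1.
Convergents (p_i = a_i*p_{i-1} + p_{i-2}, q_i = a_i*q_{i-1} + q_{i-2} with p_{-2}=0, p_{-1}=1, q_{-2}=1, q_{-1}=0):
  i=0: a_0=8, p_0 = 8*1 + 0 = 8, q_0 = 8*0 + 1 = 1.
  i=1: a_1=2, p_1 = 2*8 + 1 = 17, q_1 = 2*1 + 0 = 2.
Check: 17^2 - 72*2^2 = 289 - 288 = 1, so (x, y) = (17, 2) solves the equation, and by the theorem it is the least positive solution.

(x, y) = (17, 2)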